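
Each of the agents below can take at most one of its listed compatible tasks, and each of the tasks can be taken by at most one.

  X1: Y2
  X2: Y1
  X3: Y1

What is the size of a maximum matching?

2

Unit-capacity flow: source→left, listed edges, right→sink; max matching = max flow.
Augmenting path X1→Y2 (+1); matched 1.
Augmenting path X2→Y1 (+1); matched 2.
No augmenting path remains; maximum matching = 2.
König certificate: {X1, Y1} is a vertex cover of size 2 (every listed pair touches it), so no matching can be larger.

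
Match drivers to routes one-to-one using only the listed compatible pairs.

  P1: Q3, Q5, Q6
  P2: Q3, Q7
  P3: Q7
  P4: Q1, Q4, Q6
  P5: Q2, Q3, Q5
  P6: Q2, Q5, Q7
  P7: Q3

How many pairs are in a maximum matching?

6

Unit-capacity flow: source→left, listed edges, right→sink; max matching = max flow.
Augmenting path P1→Q3 (+1); matched 1.
Augmenting path P2→Q7 (+1); matched 2.
Augmenting path P4→Q1 (+1); matched 3.
Augmenting path P5→Q2 (+1); matched 4.
Augmenting path P6→Q5 (+1); matched 5.
Augmenting path P7→Q3→P1→Q6 (+1); matched 6.
No augmenting path remains; maximum matching = 6.
König certificate: {P1, P4, P5, P6, Q3, Q7} is a vertex cover of size 6 (every listed pair touches it), so no matching can be larger.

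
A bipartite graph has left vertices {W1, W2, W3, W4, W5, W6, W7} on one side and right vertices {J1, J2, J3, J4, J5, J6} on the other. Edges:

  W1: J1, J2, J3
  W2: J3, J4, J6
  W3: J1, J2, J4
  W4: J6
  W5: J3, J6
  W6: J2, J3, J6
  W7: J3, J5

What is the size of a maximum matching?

6

Unit-capacity flow: source→left, listed edges, right→sink; max matching = max flow.
Augmenting path W1→J1 (+1); matched 1.
Augmenting path W2→J3 (+1); matched 2.
Augmenting path W3→J2 (+1); matched 3.
Augmenting path W4→J6 (+1); matched 4.
Augmenting path W7→J5 (+1); matched 5.
Augmenting path W5→J3→W2→J4 (+1); matched 6.
No augmenting path remains; maximum matching = 6.
König certificate: {W7, J1, J2, J3, J4, J6} is a vertex cover of size 6 (every listed pair touches it), so no matching can be larger.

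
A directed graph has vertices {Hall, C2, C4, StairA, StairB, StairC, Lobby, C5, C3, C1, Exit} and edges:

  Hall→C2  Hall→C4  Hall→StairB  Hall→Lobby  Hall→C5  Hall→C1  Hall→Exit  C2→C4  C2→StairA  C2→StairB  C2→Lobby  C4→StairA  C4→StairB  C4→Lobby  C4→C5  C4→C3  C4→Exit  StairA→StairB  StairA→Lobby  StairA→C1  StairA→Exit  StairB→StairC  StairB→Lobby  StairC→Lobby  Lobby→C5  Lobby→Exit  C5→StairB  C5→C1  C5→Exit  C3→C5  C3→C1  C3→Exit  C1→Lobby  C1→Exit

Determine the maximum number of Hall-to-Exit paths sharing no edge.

6

Assign every edge capacity 1; by Menger, the answer equals the max flow.
Path Hall→Exit (+1); total 1.
Path Hall→C4→Exit (+1); total 2.
Path Hall→Lobby→Exit (+1); total 3.
Path Hall→C5→Exit (+1); total 4.
Path Hall→C1→Exit (+1); total 5.
Path Hall→C2→StairA→Exit (+1); total 6.
No residual Hall→Exit path; max flow = 6.
Certifying cut of size 6: {C1→Exit, C5→Exit, Hall→C2, Hall→C4, Hall→Exit, Lobby→Exit}.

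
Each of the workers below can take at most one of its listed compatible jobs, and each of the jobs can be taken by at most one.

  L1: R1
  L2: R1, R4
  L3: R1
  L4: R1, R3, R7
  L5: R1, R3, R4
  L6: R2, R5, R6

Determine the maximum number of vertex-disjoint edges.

Unit-capacity flow: source→left, listed edges, right→sink; max matching = max flow.
Augmenting path L1→R1 (+1); matched 1.
Augmenting path L2→R4 (+1); matched 2.
Augmenting path L4→R3 (+1); matched 3.
Augmenting path L6→R2 (+1); matched 4.
Augmenting path L5→R3→L4→R7 (+1); matched 5.
No augmenting path remains; maximum matching = 5.
König certificate: {L2, L4, L5, L6, R1} is a vertex cover of size 5 (every listed pair touches it), so no matching can be larger.

5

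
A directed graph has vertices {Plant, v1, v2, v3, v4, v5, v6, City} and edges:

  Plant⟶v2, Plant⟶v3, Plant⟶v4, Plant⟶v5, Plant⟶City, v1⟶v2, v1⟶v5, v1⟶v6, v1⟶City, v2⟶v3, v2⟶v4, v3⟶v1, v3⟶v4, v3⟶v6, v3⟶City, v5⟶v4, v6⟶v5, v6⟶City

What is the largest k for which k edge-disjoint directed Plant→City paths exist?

Assign every edge capacity 1; by Menger, the answer equals the max flow.
Path Plant→City (+1); total 1.
Path Plant→v3→City (+1); total 2.
Path Plant→v2→v3→v1→City (+1); total 3.
No residual Plant→City path; max flow = 3.
Certifying cut of size 3: {Plant→City, Plant→v2, Plant→v3}.

3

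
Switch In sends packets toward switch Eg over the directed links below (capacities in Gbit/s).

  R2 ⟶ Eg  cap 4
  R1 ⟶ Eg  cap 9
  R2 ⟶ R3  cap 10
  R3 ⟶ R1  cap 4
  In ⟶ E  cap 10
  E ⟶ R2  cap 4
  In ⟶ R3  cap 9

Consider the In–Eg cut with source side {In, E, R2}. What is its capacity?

Edges leaving {In, E, R2}: In→R3 (9), R2→R3 (10), R2→Eg (4).
Cut capacity = 9 + 10 + 4 = 23.

23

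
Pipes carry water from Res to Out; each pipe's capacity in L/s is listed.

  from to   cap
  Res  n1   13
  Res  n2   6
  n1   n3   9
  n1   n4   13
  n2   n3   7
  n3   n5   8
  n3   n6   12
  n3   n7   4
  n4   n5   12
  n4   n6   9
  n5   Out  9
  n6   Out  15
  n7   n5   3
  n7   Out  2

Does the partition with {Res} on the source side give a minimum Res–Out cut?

Yes — it is a minimum cut (capacity 19).

Given cut capacity: 13 + 6 = 19.
Augment Res→n1→n3→n5→Out: bottleneck 8, flow now 8.
Augment Res→n1→n3→n6→Out: bottleneck 1, flow now 9.
Augment Res→n1→n4→n5→Out: bottleneck 1, flow now 10.
Augment Res→n1→n4→n6→Out: bottleneck 3, flow now 13.
Augment Res→n2→n3→n6→Out: bottleneck 6, flow now 19.
No augmenting path remains; maximum flow = 19.
Cut capacity 19 equals the max flow, so it is a minimum cut.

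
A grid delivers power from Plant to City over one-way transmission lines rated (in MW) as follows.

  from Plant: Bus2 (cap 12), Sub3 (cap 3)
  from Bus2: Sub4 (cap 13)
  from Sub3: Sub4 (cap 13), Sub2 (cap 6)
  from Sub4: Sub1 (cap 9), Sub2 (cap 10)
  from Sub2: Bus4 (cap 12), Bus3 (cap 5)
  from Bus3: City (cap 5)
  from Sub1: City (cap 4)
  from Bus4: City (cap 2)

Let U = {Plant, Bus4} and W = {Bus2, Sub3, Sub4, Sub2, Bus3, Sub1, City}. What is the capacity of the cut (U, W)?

17

Edges leaving {Plant, Bus4}: Plant→Bus2 (12), Plant→Sub3 (3), Bus4→City (2).
Cut capacity = 12 + 3 + 2 = 17.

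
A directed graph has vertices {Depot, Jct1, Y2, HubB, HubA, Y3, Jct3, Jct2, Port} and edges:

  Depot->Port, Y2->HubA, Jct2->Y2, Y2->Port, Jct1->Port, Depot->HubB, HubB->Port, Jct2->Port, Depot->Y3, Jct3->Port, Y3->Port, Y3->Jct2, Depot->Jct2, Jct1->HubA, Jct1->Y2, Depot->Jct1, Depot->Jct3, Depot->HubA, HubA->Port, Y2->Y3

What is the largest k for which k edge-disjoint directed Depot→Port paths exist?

Assign every edge capacity 1; by Menger, the answer equals the max flow.
Path Depot→Port (+1); total 1.
Path Depot→Jct1→Port (+1); total 2.
Path Depot→HubB→Port (+1); total 3.
Path Depot→HubA→Port (+1); total 4.
Path Depot→Y3→Port (+1); total 5.
Path Depot→Jct3→Port (+1); total 6.
Path Depot→Jct2→Port (+1); total 7.
No residual Depot→Port path; max flow = 7.
Certifying cut of size 7: {Depot→HubA, Depot→HubB, Depot→Jct1, Depot→Jct2, Depot→Jct3, Depot→Port, Depot→Y3}.

7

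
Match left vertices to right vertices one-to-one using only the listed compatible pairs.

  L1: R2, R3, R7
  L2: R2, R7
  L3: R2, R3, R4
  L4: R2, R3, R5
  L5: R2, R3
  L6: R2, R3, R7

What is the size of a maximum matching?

Unit-capacity flow: source→left, listed edges, right→sink; max matching = max flow.
Augmenting path L1→R2 (+1); matched 1.
Augmenting path L2→R7 (+1); matched 2.
Augmenting path L3→R3 (+1); matched 3.
Augmenting path L4→R5 (+1); matched 4.
Augmenting path L5→R3→L3→R4 (+1); matched 5.
No augmenting path remains; maximum matching = 5.
König certificate: {L3, L4, R2, R3, R7} is a vertex cover of size 5 (every listed pair touches it), so no matching can be larger.

5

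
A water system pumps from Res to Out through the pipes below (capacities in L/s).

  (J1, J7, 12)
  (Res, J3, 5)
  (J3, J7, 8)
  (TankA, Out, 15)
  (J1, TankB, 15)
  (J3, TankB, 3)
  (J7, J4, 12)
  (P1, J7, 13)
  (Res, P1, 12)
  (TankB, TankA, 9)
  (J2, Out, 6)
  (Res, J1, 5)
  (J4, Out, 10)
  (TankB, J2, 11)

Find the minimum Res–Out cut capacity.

18

Augment Res→J3→TankB→J2→Out: bottleneck 3, flow now 3.
Augment Res→J3→J7→J4→Out: bottleneck 2, flow now 5.
Augment Res→J1→TankB→J2→Out: bottleneck 3, flow now 8.
Augment Res→J1→TankB→TankA→Out: bottleneck 2, flow now 10.
Augment Res→P1→J7→J4→Out: bottleneck 8, flow now 18.
No augmenting path remains; maximum flow = 18.
By max-flow min-cut, the minimum cut capacity equals the max flow.
In the residual graph, reachable from Res: {Res, J3, P1, J7, J4}.
Min-cut edges: Res→J1 (5), J3→TankB (3), J4→Out (10); capacity 5 + 3 + 10 = 18.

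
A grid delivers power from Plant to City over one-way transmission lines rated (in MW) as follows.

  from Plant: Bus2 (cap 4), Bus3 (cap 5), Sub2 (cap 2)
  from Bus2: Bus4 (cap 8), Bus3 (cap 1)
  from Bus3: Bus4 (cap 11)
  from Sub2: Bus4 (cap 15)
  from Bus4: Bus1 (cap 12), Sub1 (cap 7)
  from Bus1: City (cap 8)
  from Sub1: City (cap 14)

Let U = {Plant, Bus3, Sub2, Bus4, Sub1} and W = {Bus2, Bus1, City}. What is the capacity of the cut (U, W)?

30

Edges leaving {Plant, Bus3, Sub2, Bus4, Sub1}: Plant→Bus2 (4), Bus4→Bus1 (12), Sub1→City (14).
Cut capacity = 4 + 12 + 14 = 30.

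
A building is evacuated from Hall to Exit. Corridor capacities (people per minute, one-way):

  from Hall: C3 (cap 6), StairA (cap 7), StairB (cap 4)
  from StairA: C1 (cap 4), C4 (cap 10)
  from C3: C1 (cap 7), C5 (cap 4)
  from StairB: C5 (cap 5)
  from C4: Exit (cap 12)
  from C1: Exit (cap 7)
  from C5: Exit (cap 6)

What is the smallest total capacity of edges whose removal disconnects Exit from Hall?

Augment Hall→StairA→C4→Exit: bottleneck 7, flow now 7.
Augment Hall→C3→C1→Exit: bottleneck 6, flow now 13.
Augment Hall→StairB→C5→Exit: bottleneck 4, flow now 17.
No augmenting path remains; maximum flow = 17.
By max-flow min-cut, the minimum cut capacity equals the max flow.
In the residual graph, reachable from Hall: {Hall}.
Min-cut edges: Hall→StairA (7), Hall→C3 (6), Hall→StairB (4); capacity 7 + 6 + 4 = 17.

17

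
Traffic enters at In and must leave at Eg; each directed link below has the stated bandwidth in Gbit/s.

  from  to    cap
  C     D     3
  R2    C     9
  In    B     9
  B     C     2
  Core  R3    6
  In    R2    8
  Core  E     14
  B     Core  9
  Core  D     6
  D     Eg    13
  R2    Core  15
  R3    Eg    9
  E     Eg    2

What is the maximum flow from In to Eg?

17

Augment In→B→Core→R3→Eg: bottleneck 6, flow now 6.
Augment In→B→Core→D→Eg: bottleneck 3, flow now 9.
Augment In→R2→Core→D→Eg: bottleneck 3, flow now 12.
Augment In→R2→Core→E→Eg: bottleneck 2, flow now 14.
Augment In→R2→C→D→Eg: bottleneck 3, flow now 17.
No augmenting path remains; maximum flow = 17.
In the residual graph, reachable from In: {In}.
Min-cut edges: In→B (9), In→R2 (8); capacity 9 + 8 = 17.
This cut is saturated, so no flow can exceed 17.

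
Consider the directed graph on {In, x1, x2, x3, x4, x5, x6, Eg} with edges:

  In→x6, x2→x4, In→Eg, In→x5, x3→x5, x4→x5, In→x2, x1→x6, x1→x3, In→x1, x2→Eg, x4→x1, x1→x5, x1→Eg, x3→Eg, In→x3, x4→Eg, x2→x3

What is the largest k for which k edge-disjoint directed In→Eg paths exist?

4

Assign every edge capacity 1; by Menger, the answer equals the max flow.
Path In→Eg (+1); total 1.
Path In→x1→Eg (+1); total 2.
Path In→x2→Eg (+1); total 3.
Path In→x3→Eg (+1); total 4.
No residual In→Eg path; max flow = 4.
Certifying cut of size 4: {In→Eg, In→x1, In→x2, In→x3}.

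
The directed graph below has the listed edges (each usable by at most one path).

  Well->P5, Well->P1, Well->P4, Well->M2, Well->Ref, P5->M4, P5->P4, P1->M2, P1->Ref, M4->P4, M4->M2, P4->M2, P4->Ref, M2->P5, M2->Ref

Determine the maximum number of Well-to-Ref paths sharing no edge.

Assign every edge capacity 1; by Menger, the answer equals the max flow.
Path Well→Ref (+1); total 1.
Path Well→P1→Ref (+1); total 2.
Path Well→P4→Ref (+1); total 3.
Path Well→M2→Ref (+1); total 4.
No residual Well→Ref path; max flow = 4.
Certifying cut of size 4: {M2→Ref, P4→Ref, Well→P1, Well→Ref}.

4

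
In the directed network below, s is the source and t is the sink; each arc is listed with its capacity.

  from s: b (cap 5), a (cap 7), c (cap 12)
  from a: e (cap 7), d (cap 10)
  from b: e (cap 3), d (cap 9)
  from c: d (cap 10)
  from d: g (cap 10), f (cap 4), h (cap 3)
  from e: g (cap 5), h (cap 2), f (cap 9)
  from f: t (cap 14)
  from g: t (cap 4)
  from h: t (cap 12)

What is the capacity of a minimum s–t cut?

21

Augment s→a→d→f→t: bottleneck 4, flow now 4.
Augment s→a→d→g→t: bottleneck 3, flow now 7.
Augment s→b→d→g→t: bottleneck 1, flow now 8.
Augment s→b→d→h→t: bottleneck 3, flow now 11.
Augment s→b→e→f→t: bottleneck 1, flow now 12.
Augment s→c→d→a→e→f→t: bottleneck 7, flow now 19. (uses reverse residual edge)
Augment s→c→d→b→e→f→t: bottleneck 1, flow now 20. (uses reverse residual edge)
Augment s→c→d→b→e→h→t: bottleneck 1, flow now 21. (uses reverse residual edge)
No augmenting path remains; maximum flow = 21.
By max-flow min-cut, the minimum cut capacity equals the max flow.
In the residual graph, reachable from s: {s, b, c, d, g}.
Min-cut edges: s→a (7), b→e (3), d→f (4), d→h (3), g→t (4); capacity 7 + 3 + 4 + 3 + 4 = 21.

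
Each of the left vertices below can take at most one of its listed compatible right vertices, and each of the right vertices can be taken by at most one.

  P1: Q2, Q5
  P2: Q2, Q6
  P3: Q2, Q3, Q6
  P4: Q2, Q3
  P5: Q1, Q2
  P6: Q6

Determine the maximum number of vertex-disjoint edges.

5

Unit-capacity flow: source→left, listed edges, right→sink; max matching = max flow.
Augmenting path P1→Q2 (+1); matched 1.
Augmenting path P2→Q6 (+1); matched 2.
Augmenting path P3→Q3 (+1); matched 3.
Augmenting path P5→Q1 (+1); matched 4.
Augmenting path P4→Q2→P1→Q5 (+1); matched 5.
No augmenting path remains; maximum matching = 5.
König certificate: {P1, P5, Q2, Q3, Q6} is a vertex cover of size 5 (every listed pair touches it), so no matching can be larger.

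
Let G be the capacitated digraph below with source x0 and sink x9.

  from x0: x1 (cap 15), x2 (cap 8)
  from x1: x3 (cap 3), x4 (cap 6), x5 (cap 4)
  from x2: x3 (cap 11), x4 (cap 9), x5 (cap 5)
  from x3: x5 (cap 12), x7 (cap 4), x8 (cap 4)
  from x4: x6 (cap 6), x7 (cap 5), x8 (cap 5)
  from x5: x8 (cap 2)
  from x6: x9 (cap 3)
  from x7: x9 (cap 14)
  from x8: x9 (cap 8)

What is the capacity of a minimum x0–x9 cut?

Augment x0→x1→x3→x7→x9: bottleneck 3, flow now 3.
Augment x0→x1→x4→x6→x9: bottleneck 3, flow now 6.
Augment x0→x1→x4→x7→x9: bottleneck 3, flow now 9.
Augment x0→x1→x5→x8→x9: bottleneck 2, flow now 11.
Augment x0→x2→x3→x7→x9: bottleneck 1, flow now 12.
Augment x0→x2→x3→x8→x9: bottleneck 4, flow now 16.
Augment x0→x2→x4→x7→x9: bottleneck 2, flow now 18.
Augment x0→x2→x4→x8→x9: bottleneck 1, flow now 19.
No augmenting path remains; maximum flow = 19.
By max-flow min-cut, the minimum cut capacity equals the max flow.
In the residual graph, reachable from x0: {x0, x1, x5}.
Min-cut edges: x0→x2 (8), x1→x3 (3), x1→x4 (6), x5→x8 (2); capacity 8 + 3 + 6 + 2 = 19.

19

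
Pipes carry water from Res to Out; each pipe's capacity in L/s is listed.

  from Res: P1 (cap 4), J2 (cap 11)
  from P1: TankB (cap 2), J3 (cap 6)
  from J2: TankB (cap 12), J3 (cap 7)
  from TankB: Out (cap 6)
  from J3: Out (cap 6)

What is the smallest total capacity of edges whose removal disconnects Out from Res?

12

Augment Res→P1→TankB→Out: bottleneck 2, flow now 2.
Augment Res→P1→J3→Out: bottleneck 2, flow now 4.
Augment Res→J2→TankB→Out: bottleneck 4, flow now 8.
Augment Res→J2→J3→Out: bottleneck 4, flow now 12.
No augmenting path remains; maximum flow = 12.
By max-flow min-cut, the minimum cut capacity equals the max flow.
In the residual graph, reachable from Res: {Res, P1, J2, TankB, J3}.
Min-cut edges: TankB→Out (6), J3→Out (6); capacity 6 + 6 = 12.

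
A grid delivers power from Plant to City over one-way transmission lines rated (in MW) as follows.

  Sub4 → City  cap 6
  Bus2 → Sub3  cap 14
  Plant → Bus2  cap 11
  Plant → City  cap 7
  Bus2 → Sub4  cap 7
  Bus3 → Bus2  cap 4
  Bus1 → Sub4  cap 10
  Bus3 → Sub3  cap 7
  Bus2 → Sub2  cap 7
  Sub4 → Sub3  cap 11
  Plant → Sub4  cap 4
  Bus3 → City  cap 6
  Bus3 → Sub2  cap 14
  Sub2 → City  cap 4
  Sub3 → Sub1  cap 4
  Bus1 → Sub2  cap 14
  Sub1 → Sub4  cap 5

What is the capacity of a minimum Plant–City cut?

17

Augment Plant→City: bottleneck 7, flow now 7.
Augment Plant→Sub4→City: bottleneck 4, flow now 11.
Augment Plant→Bus2→Sub2→City: bottleneck 4, flow now 15.
Augment Plant→Bus2→Sub4→City: bottleneck 2, flow now 17.
No augmenting path remains; maximum flow = 17.
By max-flow min-cut, the minimum cut capacity equals the max flow.
In the residual graph, reachable from Plant: {Plant, Sub1, Bus2, Sub2, Sub4, Sub3}.
Min-cut edges: Plant→City (7), Sub2→City (4), Sub4→City (6); capacity 7 + 4 + 6 = 17.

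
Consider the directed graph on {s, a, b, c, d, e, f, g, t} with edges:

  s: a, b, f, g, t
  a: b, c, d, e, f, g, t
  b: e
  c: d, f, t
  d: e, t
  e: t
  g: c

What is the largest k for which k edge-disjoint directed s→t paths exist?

Assign every edge capacity 1; by Menger, the answer equals the max flow.
Path s→t (+1); total 1.
Path s→a→t (+1); total 2.
Path s→b→e→t (+1); total 3.
Path s→g→c→t (+1); total 4.
No residual s→t path; max flow = 4.
Certifying cut of size 4: {s→a, s→b, s→g, s→t}.

4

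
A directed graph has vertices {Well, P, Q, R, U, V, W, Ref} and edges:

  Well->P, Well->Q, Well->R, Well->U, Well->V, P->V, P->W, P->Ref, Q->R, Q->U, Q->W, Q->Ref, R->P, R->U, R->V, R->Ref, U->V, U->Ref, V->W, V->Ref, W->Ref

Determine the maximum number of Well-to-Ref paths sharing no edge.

Assign every edge capacity 1; by Menger, the answer equals the max flow.
Path Well→P→Ref (+1); total 1.
Path Well→Q→Ref (+1); total 2.
Path Well→R→Ref (+1); total 3.
Path Well→U→Ref (+1); total 4.
Path Well→V→Ref (+1); total 5.
No residual Well→Ref path; max flow = 5.
Certifying cut of size 5: {Well→P, Well→Q, Well→R, Well→U, Well→V}.

5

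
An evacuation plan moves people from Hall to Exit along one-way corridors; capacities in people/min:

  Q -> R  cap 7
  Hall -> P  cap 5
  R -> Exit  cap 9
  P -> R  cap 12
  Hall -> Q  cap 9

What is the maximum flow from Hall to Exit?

9

Augment Hall→P→R→Exit: bottleneck 5, flow now 5.
Augment Hall→Q→R→Exit: bottleneck 4, flow now 9.
No augmenting path remains; maximum flow = 9.
In the residual graph, reachable from Hall: {Hall, P, Q, R}.
Min-cut edges: R→Exit (9); capacity 9 = 9.
This cut is saturated, so no flow can exceed 9.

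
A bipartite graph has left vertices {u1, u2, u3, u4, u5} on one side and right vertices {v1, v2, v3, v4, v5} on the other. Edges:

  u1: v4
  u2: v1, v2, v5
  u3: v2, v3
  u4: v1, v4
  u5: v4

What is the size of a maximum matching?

Unit-capacity flow: source→left, listed edges, right→sink; max matching = max flow.
Augmenting path u1→v4 (+1); matched 1.
Augmenting path u2→v1 (+1); matched 2.
Augmenting path u3→v2 (+1); matched 3.
Augmenting path u4→v1→u2→v5 (+1); matched 4.
No augmenting path remains; maximum matching = 4.
König certificate: {u2, u3, u4, v4} is a vertex cover of size 4 (every listed pair touches it), so no matching can be larger.

4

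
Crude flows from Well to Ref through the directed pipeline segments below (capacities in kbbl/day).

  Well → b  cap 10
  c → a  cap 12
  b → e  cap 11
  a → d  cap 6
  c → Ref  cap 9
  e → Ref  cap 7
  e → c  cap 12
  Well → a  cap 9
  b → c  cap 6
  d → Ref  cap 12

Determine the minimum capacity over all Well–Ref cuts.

16

Augment Well→a→d→Ref: bottleneck 6, flow now 6.
Augment Well→b→c→Ref: bottleneck 6, flow now 12.
Augment Well→b→e→Ref: bottleneck 4, flow now 16.
No augmenting path remains; maximum flow = 16.
By max-flow min-cut, the minimum cut capacity equals the max flow.
In the residual graph, reachable from Well: {Well, a}.
Min-cut edges: Well→b (10), a→d (6); capacity 10 + 6 = 16.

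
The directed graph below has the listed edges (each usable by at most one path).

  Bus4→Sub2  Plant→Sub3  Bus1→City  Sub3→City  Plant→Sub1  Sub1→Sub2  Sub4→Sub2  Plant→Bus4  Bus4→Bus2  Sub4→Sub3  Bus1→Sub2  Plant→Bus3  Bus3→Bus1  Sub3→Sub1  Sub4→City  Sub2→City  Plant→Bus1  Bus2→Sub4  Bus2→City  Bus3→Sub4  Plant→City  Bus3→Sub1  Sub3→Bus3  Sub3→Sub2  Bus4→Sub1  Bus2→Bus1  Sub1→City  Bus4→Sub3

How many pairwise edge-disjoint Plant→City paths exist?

6

Assign every edge capacity 1; by Menger, the answer equals the max flow.
Path Plant→City (+1); total 1.
Path Plant→Sub1→City (+1); total 2.
Path Plant→Bus1→City (+1); total 3.
Path Plant→Sub3→City (+1); total 4.
Path Plant→Bus3→Sub4→City (+1); total 5.
Path Plant→Bus4→Bus2→City (+1); total 6.
No residual Plant→City path; max flow = 6.
Certifying cut of size 6: {Plant→Bus1, Plant→Bus3, Plant→Bus4, Plant→City, Plant→Sub1, Plant→Sub3}.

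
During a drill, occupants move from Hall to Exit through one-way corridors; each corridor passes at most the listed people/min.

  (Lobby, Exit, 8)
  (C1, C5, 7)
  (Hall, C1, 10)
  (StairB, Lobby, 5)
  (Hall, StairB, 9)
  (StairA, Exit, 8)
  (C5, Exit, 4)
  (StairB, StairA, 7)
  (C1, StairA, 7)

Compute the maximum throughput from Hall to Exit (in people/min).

Augment Hall→StairB→StairA→Exit: bottleneck 7, flow now 7.
Augment Hall→StairB→Lobby→Exit: bottleneck 2, flow now 9.
Augment Hall→C1→StairA→Exit: bottleneck 1, flow now 10.
Augment Hall→C1→C5→Exit: bottleneck 4, flow now 14.
Augment Hall→C1→StairA→StairB→Lobby→Exit: bottleneck 3, flow now 17. (uses reverse residual edge)
No augmenting path remains; maximum flow = 17.
In the residual graph, reachable from Hall: {Hall, StairB, C1, StairA, C5}.
Min-cut edges: StairB→Lobby (5), StairA→Exit (8), C5→Exit (4); capacity 5 + 8 + 4 = 17.
This cut is saturated, so no flow can exceed 17.

17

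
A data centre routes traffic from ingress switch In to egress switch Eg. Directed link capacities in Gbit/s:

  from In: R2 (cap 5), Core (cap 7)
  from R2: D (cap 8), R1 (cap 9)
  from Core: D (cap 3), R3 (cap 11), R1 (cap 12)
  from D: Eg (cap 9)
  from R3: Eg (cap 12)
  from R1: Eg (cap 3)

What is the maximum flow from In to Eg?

12

Augment In→R2→D→Eg: bottleneck 5, flow now 5.
Augment In→Core→D→Eg: bottleneck 3, flow now 8.
Augment In→Core→R3→Eg: bottleneck 4, flow now 12.
No augmenting path remains; maximum flow = 12.
In the residual graph, reachable from In: {In}.
Min-cut edges: In→R2 (5), In→Core (7); capacity 5 + 7 = 12.
This cut is saturated, so no flow can exceed 12.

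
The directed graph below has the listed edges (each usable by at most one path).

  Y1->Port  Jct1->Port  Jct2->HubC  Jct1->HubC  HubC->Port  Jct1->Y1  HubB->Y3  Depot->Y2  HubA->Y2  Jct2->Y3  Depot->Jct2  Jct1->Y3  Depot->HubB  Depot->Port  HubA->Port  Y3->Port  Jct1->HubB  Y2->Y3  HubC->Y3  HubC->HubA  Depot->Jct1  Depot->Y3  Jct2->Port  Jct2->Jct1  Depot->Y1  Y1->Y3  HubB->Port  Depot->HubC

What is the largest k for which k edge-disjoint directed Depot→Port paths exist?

7

Assign every edge capacity 1; by Menger, the answer equals the max flow.
Path Depot→Port (+1); total 1.
Path Depot→Jct2→Port (+1); total 2.
Path Depot→Y1→Port (+1); total 3.
Path Depot→HubB→Port (+1); total 4.
Path Depot→Jct1→Port (+1); total 5.
Path Depot→HubC→Port (+1); total 6.
Path Depot→Y3→Port (+1); total 7.
No residual Depot→Port path; max flow = 7.
Certifying cut of size 7: {Depot→HubB, Depot→HubC, Depot→Jct1, Depot→Jct2, Depot→Port, Depot→Y1, Y3→Port}.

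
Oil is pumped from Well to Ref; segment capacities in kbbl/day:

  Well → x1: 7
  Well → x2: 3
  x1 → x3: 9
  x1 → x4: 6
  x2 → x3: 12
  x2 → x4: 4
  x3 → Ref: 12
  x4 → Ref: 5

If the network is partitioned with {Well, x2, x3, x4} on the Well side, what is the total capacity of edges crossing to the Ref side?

24

Edges leaving {Well, x2, x3, x4}: Well→x1 (7), x3→Ref (12), x4→Ref (5).
Cut capacity = 7 + 12 + 5 = 24.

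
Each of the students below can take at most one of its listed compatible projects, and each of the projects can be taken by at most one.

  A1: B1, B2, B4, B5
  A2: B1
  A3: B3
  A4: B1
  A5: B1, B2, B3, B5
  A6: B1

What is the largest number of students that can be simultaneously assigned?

Unit-capacity flow: source→left, listed edges, right→sink; max matching = max flow.
Augmenting path A1→B1 (+1); matched 1.
Augmenting path A3→B3 (+1); matched 2.
Augmenting path A5→B2 (+1); matched 3.
Augmenting path A2→B1→A1→B4 (+1); matched 4.
No augmenting path remains; maximum matching = 4.
König certificate: {A1, A3, A5, B1} is a vertex cover of size 4 (every listed pair touches it), so no matching can be larger.

4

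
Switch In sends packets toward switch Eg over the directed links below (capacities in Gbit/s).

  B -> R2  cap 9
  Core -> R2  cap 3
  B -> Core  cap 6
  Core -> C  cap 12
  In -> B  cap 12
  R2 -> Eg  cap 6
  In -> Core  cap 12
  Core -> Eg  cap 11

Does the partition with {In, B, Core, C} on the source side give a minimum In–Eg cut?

No — its capacity is 23, but the minimum cut has capacity 17.

Given cut capacity: 9 + 3 + 11 = 23.
Augment In→Core→Eg: bottleneck 11, flow now 11.
Augment In→B→R2→Eg: bottleneck 6, flow now 17.
No augmenting path remains; maximum flow = 17.
In the residual graph, reachable from In: {In, B, Core, R2, C}.
Min-cut edges: Core→Eg (11), R2→Eg (6); capacity 11 + 6 = 17.
Cut capacity 23 exceeds the max flow 17, so it is not minimum.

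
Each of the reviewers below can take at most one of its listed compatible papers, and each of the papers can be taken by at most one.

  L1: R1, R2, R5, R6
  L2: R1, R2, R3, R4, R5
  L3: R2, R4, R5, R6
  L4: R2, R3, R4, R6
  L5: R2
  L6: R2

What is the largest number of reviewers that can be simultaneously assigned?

Unit-capacity flow: source→left, listed edges, right→sink; max matching = max flow.
Augmenting path L1→R1 (+1); matched 1.
Augmenting path L2→R2 (+1); matched 2.
Augmenting path L3→R4 (+1); matched 3.
Augmenting path L4→R3 (+1); matched 4.
Augmenting path L5→R2→L2→R5 (+1); matched 5.
No augmenting path remains; maximum matching = 5.
König certificate: {L1, L2, L3, L4, R2} is a vertex cover of size 5 (every listed pair touches it), so no matching can be larger.

5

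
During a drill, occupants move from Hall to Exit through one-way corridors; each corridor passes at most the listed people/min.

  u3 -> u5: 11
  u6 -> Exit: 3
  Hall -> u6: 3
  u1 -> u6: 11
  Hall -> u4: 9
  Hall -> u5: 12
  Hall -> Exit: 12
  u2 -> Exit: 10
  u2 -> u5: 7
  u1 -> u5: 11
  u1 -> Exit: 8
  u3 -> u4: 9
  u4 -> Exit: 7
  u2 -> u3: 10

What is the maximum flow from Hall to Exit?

22

Augment Hall→Exit: bottleneck 12, flow now 12.
Augment Hall→u4→Exit: bottleneck 7, flow now 19.
Augment Hall→u6→Exit: bottleneck 3, flow now 22.
No augmenting path remains; maximum flow = 22.
In the residual graph, reachable from Hall: {Hall, u4, u5}.
Min-cut edges: Hall→u6 (3), Hall→Exit (12), u4→Exit (7); capacity 3 + 12 + 7 = 22.
This cut is saturated, so no flow can exceed 22.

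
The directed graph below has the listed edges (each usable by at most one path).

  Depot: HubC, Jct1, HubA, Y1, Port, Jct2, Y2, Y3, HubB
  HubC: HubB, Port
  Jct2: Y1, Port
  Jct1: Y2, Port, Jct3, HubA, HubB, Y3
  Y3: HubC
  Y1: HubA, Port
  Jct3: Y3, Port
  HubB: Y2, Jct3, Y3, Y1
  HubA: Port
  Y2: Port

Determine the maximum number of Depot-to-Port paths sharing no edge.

8

Assign every edge capacity 1; by Menger, the answer equals the max flow.
Path Depot→Port (+1); total 1.
Path Depot→HubC→Port (+1); total 2.
Path Depot→Jct2→Port (+1); total 3.
Path Depot→Y1→Port (+1); total 4.
Path Depot→Jct1→Port (+1); total 5.
Path Depot→Y2→Port (+1); total 6.
Path Depot→HubA→Port (+1); total 7.
Path Depot→HubB→Jct3→Port (+1); total 8.
No residual Depot→Port path; max flow = 8.
Certifying cut of size 8: {Depot→Jct1, Depot→Jct2, Depot→Port, HubA→Port, HubB→Jct3, HubC→Port, Y1→Port, Y2→Port}.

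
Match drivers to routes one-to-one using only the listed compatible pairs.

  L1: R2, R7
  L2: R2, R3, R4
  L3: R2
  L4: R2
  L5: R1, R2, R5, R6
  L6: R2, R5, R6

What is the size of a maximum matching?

5

Unit-capacity flow: source→left, listed edges, right→sink; max matching = max flow.
Augmenting path L1→R2 (+1); matched 1.
Augmenting path L2→R3 (+1); matched 2.
Augmenting path L5→R1 (+1); matched 3.
Augmenting path L6→R5 (+1); matched 4.
Augmenting path L3→R2→L1→R7 (+1); matched 5.
No augmenting path remains; maximum matching = 5.
König certificate: {L1, L2, L5, L6, R2} is a vertex cover of size 5 (every listed pair touches it), so no matching can be larger.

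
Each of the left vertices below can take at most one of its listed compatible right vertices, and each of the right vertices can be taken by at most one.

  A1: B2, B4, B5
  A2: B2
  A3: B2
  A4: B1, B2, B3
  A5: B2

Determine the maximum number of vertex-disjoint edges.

Unit-capacity flow: source→left, listed edges, right→sink; max matching = max flow.
Augmenting path A1→B2 (+1); matched 1.
Augmenting path A4→B1 (+1); matched 2.
Augmenting path A2→B2→A1→B4 (+1); matched 3.
No augmenting path remains; maximum matching = 3.
König certificate: {A1, A4, B2} is a vertex cover of size 3 (every listed pair touches it), so no matching can be larger.

3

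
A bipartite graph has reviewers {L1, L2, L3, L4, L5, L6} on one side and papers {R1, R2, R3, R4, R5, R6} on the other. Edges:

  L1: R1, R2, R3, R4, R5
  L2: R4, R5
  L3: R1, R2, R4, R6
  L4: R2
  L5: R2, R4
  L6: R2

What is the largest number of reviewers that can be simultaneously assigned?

Unit-capacity flow: source→left, listed edges, right→sink; max matching = max flow.
Augmenting path L1→R1 (+1); matched 1.
Augmenting path L2→R4 (+1); matched 2.
Augmenting path L3→R2 (+1); matched 3.
Augmenting path L4→R2→L3→R6 (+1); matched 4.
Augmenting path L5→R4→L2→R5 (+1); matched 5.
No augmenting path remains; maximum matching = 5.
König certificate: {L1, L2, L3, L5, R2} is a vertex cover of size 5 (every listed pair touches it), so no matching can be larger.

5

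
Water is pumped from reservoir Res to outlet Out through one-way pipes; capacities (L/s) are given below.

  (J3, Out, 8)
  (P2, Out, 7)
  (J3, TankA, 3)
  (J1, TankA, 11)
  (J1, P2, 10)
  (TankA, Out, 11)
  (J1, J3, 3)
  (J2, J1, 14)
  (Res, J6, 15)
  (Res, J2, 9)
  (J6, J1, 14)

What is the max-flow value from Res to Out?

Augment Res→J2→J1→P2→Out: bottleneck 7, flow now 7.
Augment Res→J2→J1→TankA→Out: bottleneck 2, flow now 9.
Augment Res→J6→J1→TankA→Out: bottleneck 9, flow now 18.
Augment Res→J6→J1→J3→Out: bottleneck 3, flow now 21.
No augmenting path remains; maximum flow = 21.
In the residual graph, reachable from Res: {Res, J2, J6, J1, P2}.
Min-cut edges: J1→TankA (11), J1→J3 (3), P2→Out (7); capacity 11 + 3 + 7 = 21.
This cut is saturated, so no flow can exceed 21.

21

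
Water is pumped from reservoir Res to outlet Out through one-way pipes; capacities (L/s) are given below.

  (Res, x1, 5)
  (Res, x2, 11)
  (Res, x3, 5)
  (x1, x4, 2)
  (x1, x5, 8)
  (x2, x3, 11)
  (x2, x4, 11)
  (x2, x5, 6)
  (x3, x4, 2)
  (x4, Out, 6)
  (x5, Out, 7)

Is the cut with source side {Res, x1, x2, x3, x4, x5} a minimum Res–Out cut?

Given cut capacity: 6 + 7 = 13.
Augment Res→x1→x4→Out: bottleneck 2, flow now 2.
Augment Res→x1→x5→Out: bottleneck 3, flow now 5.
Augment Res→x2→x4→Out: bottleneck 4, flow now 9.
Augment Res→x2→x5→Out: bottleneck 4, flow now 13.
No augmenting path remains; maximum flow = 13.
Cut capacity 13 equals the max flow, so it is a minimum cut.

Yes — it is a minimum cut (capacity 13).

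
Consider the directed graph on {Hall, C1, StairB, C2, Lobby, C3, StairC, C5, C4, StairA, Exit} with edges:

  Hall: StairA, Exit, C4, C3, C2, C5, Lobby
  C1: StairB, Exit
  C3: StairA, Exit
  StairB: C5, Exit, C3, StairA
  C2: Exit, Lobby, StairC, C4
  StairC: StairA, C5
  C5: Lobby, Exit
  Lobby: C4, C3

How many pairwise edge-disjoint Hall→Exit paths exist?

Assign every edge capacity 1; by Menger, the answer equals the max flow.
Path Hall→Exit (+1); total 1.
Path Hall→C2→Exit (+1); total 2.
Path Hall→C3→Exit (+1); total 3.
Path Hall→C5→Exit (+1); total 4.
No residual Hall→Exit path; max flow = 4.
Certifying cut of size 4: {C3→Exit, Hall→C2, Hall→C5, Hall→Exit}.

4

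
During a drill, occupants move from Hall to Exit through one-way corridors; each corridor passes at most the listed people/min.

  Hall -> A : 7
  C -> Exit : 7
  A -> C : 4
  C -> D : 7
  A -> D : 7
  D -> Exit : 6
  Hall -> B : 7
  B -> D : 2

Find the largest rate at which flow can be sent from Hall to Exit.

Augment Hall→A→C→Exit: bottleneck 4, flow now 4.
Augment Hall→A→D→Exit: bottleneck 3, flow now 7.
Augment Hall→B→D→Exit: bottleneck 2, flow now 9.
No augmenting path remains; maximum flow = 9.
In the residual graph, reachable from Hall: {Hall, B}.
Min-cut edges: Hall→A (7), B→D (2); capacity 7 + 2 = 9.
This cut is saturated, so no flow can exceed 9.

9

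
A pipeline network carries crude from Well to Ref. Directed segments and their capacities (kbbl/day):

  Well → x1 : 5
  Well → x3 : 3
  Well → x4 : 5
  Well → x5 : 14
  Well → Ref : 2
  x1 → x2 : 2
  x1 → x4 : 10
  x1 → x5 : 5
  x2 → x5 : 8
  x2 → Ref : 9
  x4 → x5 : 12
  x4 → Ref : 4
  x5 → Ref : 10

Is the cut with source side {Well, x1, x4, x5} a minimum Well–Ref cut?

Given cut capacity: 3 + 2 + 2 + 4 + 10 = 21.
Augment Well→Ref: bottleneck 2, flow now 2.
Augment Well→x4→Ref: bottleneck 4, flow now 6.
Augment Well→x5→Ref: bottleneck 10, flow now 16.
Augment Well→x1→x2→Ref: bottleneck 2, flow now 18.
No augmenting path remains; maximum flow = 18.
In the residual graph, reachable from Well: {Well, x1, x3, x4, x5}.
Min-cut edges: Well→Ref (2), x1→x2 (2), x4→Ref (4), x5→Ref (10); capacity 2 + 2 + 4 + 10 = 18.
Cut capacity 21 exceeds the max flow 18, so it is not minimum.

No — its capacity is 21, but the minimum cut has capacity 18.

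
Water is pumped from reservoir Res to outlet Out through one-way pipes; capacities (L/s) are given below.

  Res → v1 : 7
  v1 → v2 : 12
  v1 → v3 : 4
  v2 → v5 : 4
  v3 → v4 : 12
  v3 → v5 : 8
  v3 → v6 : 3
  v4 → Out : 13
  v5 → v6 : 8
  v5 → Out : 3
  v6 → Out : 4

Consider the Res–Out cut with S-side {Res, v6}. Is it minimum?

No — its capacity is 11, but the minimum cut has capacity 7.

Given cut capacity: 7 + 4 = 11.
Augment Res→v1→v2→v5→Out: bottleneck 3, flow now 3.
Augment Res→v1→v3→v4→Out: bottleneck 4, flow now 7.
No augmenting path remains; maximum flow = 7.
In the residual graph, reachable from Res: {Res}.
Min-cut edges: Res→v1 (7); capacity 7 = 7.
Cut capacity 11 exceeds the max flow 7, so it is not minimum.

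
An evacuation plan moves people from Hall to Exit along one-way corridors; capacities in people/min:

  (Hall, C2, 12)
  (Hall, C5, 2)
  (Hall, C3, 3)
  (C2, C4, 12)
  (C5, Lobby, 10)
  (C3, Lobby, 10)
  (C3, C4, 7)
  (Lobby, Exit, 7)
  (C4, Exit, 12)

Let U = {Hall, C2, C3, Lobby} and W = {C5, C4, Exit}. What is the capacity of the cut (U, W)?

28

Edges leaving {Hall, C2, C3, Lobby}: Hall→C5 (2), C2→C4 (12), C3→C4 (7), Lobby→Exit (7).
Cut capacity = 2 + 12 + 7 + 7 = 28.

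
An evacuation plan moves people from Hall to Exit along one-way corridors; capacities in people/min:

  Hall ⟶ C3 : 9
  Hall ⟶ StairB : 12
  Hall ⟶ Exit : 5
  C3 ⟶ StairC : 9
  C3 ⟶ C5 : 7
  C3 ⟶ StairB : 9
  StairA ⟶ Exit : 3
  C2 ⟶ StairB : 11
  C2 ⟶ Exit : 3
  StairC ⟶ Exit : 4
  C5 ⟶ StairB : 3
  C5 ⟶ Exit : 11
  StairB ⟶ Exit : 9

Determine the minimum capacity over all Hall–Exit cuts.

Augment Hall→Exit: bottleneck 5, flow now 5.
Augment Hall→StairB→Exit: bottleneck 9, flow now 14.
Augment Hall→C3→StairC→Exit: bottleneck 4, flow now 18.
Augment Hall→C3→C5→Exit: bottleneck 5, flow now 23.
No augmenting path remains; maximum flow = 23.
By max-flow min-cut, the minimum cut capacity equals the max flow.
In the residual graph, reachable from Hall: {Hall, StairB}.
Min-cut edges: Hall→C3 (9), Hall→Exit (5), StairB→Exit (9); capacity 9 + 5 + 9 = 23.

23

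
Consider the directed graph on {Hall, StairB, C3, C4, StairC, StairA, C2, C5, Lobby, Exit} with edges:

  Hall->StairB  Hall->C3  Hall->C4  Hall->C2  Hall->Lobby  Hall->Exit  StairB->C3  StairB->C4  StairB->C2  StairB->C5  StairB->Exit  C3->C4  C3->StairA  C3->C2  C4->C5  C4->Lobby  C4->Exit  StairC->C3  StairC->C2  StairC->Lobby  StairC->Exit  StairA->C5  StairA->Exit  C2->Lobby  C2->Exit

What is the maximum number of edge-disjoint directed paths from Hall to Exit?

5

Assign every edge capacity 1; by Menger, the answer equals the max flow.
Path Hall→Exit (+1); total 1.
Path Hall→StairB→Exit (+1); total 2.
Path Hall→C4→Exit (+1); total 3.
Path Hall→C2→Exit (+1); total 4.
Path Hall→C3→StairA→Exit (+1); total 5.
No residual Hall→Exit path; max flow = 5.
Certifying cut of size 5: {Hall→C2, Hall→C3, Hall→C4, Hall→Exit, Hall→StairB}.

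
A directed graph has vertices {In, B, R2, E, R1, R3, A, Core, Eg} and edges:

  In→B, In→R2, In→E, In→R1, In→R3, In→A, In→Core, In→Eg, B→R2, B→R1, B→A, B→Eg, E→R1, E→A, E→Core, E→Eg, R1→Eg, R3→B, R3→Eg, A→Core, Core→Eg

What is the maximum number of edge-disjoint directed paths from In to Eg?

Assign every edge capacity 1; by Menger, the answer equals the max flow.
Path In→Eg (+1); total 1.
Path In→B→Eg (+1); total 2.
Path In→E→Eg (+1); total 3.
Path In→R1→Eg (+1); total 4.
Path In→R3→Eg (+1); total 5.
Path In→Core→Eg (+1); total 6.
No residual In→Eg path; max flow = 6.
Certifying cut of size 6: {Core→Eg, In→B, In→E, In→Eg, In→R1, In→R3}.

6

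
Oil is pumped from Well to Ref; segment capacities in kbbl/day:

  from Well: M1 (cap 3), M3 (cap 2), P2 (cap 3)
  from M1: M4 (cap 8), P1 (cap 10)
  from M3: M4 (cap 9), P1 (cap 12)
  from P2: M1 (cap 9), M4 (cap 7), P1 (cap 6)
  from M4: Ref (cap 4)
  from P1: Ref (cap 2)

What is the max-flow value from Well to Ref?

Augment Well→M1→M4→Ref: bottleneck 3, flow now 3.
Augment Well→M3→M4→Ref: bottleneck 1, flow now 4.
Augment Well→M3→P1→Ref: bottleneck 1, flow now 5.
Augment Well→P2→P1→Ref: bottleneck 1, flow now 6.
No augmenting path remains; maximum flow = 6.
In the residual graph, reachable from Well: {Well, M1, M3, P2, M4, P1}.
Min-cut edges: M4→Ref (4), P1→Ref (2); capacity 4 + 2 = 6.
This cut is saturated, so no flow can exceed 6.

6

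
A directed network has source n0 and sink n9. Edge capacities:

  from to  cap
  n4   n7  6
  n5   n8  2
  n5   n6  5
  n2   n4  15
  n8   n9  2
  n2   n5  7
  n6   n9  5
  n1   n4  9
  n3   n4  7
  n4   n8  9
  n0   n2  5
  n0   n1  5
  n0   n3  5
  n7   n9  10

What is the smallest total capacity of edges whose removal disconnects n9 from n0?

13

Augment n0→n1→n4→n7→n9: bottleneck 5, flow now 5.
Augment n0→n2→n4→n7→n9: bottleneck 1, flow now 6.
Augment n0→n2→n4→n8→n9: bottleneck 2, flow now 8.
Augment n0→n2→n5→n6→n9: bottleneck 2, flow now 10.
Augment n0→n3→n4→n2→n5→n6→n9: bottleneck 3, flow now 13. (uses reverse residual edge)
No augmenting path remains; maximum flow = 13.
By max-flow min-cut, the minimum cut capacity equals the max flow.
In the residual graph, reachable from n0: {n0, n1, n3, n4, n8}.
Min-cut edges: n0→n2 (5), n4→n7 (6), n8→n9 (2); capacity 5 + 6 + 2 = 13.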